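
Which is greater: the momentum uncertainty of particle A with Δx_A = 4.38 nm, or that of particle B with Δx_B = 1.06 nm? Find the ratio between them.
Particle B has the larger minimum momentum uncertainty, by a factor of 4.13.

For each particle, the minimum momentum uncertainty is Δp_min = ℏ/(2Δx):

Particle A: Δp_A = ℏ/(2×4.380e-09 m) = 1.204e-26 kg·m/s
Particle B: Δp_B = ℏ/(2×1.060e-09 m) = 4.974e-26 kg·m/s

Ratio: Δp_B/Δp_A = 4.13

Since Δp_min ∝ 1/Δx, the particle with smaller position uncertainty (B) has larger momentum uncertainty.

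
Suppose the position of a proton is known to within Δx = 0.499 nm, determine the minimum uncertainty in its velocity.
63.175 m/s

Using the Heisenberg uncertainty principle and Δp = mΔv:
ΔxΔp ≥ ℏ/2
Δx(mΔv) ≥ ℏ/2

The minimum uncertainty in velocity is:
Δv_min = ℏ/(2mΔx)
Δv_min = (1.055e-34 J·s) / (2 × 1.673e-27 kg × 4.990e-10 m)
Δv_min = 6.318e+01 m/s = 63.175 m/s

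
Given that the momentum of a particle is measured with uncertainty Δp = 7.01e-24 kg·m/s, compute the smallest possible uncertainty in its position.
7.522 pm

Using the Heisenberg uncertainty principle:
ΔxΔp ≥ ℏ/2

The minimum uncertainty in position is:
Δx_min = ℏ/(2Δp)
Δx_min = (1.055e-34 J·s) / (2 × 7.010e-24 kg·m/s)
Δx_min = 7.522e-12 m = 7.522 pm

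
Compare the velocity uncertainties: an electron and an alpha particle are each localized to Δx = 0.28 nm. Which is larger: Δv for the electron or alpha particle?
The electron has the larger minimum velocity uncertainty, by a ratio of 7294.3.

For both particles, Δp_min = ℏ/(2Δx) = 1.883e-25 kg·m/s (same for both).

The velocity uncertainty is Δv = Δp/m:
- electron: Δv = 1.883e-25 / 9.109e-31 = 2.067e+05 m/s = 206.728 km/s
- alpha particle: Δv = 1.883e-25 / 6.645e-27 = 2.834e+01 m/s = 28.341 m/s

Ratio: 2.067e+05 / 2.834e+01 = 7294.3

The lighter particle has larger velocity uncertainty because Δv ∝ 1/m.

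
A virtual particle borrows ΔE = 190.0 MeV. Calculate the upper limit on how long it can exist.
1.732 ys

Using the energy-time uncertainty principle:
ΔEΔt ≥ ℏ/2

For a virtual particle borrowing energy ΔE, the maximum lifetime is:
Δt_max = ℏ/(2ΔE)

Converting energy:
ΔE = 190.0 MeV = 3.044e-11 J

Δt_max = (1.055e-34 J·s) / (2 × 3.044e-11 J)
Δt_max = 1.732e-24 s = 1.732 ys

Virtual particles with higher borrowed energy exist for shorter times.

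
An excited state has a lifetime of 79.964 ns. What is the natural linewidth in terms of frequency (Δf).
995.166 kHz

Using the energy-time uncertainty principle and E = hf:
ΔEΔt ≥ ℏ/2
hΔf·Δt ≥ ℏ/2

The minimum frequency uncertainty is:
Δf = ℏ/(2hτ) = 1/(4πτ)
Δf = 1/(4π × 7.996e-08 s)
Δf = 9.952e+05 Hz = 995.166 kHz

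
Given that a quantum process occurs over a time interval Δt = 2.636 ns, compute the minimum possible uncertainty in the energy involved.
124.851 neV

Using the energy-time uncertainty principle:
ΔEΔt ≥ ℏ/2

The minimum uncertainty in energy is:
ΔE_min = ℏ/(2Δt)
ΔE_min = (1.055e-34 J·s) / (2 × 2.636e-09 s)
ΔE_min = 2.000e-26 J = 124.851 neV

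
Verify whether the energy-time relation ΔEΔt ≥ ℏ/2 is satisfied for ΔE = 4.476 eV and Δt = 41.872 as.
No, it violates the uncertainty relation.

Calculate the product ΔEΔt:
ΔE = 4.476 eV = 7.171e-19 J
ΔEΔt = (7.171e-19 J) × (4.187e-17 s)
ΔEΔt = 3.003e-35 J·s

Compare to the minimum allowed value ℏ/2:
ℏ/2 = 5.273e-35 J·s

Since ΔEΔt = 3.003e-35 J·s < 5.273e-35 J·s = ℏ/2,
this violates the uncertainty relation.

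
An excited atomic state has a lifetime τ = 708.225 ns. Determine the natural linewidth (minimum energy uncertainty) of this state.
464.691 peV

Using the energy-time uncertainty principle:
ΔEΔt ≥ ℏ/2

The lifetime τ represents the time uncertainty Δt.
The natural linewidth (minimum energy uncertainty) is:

ΔE = ℏ/(2τ)
ΔE = (1.055e-34 J·s) / (2 × 7.082e-07 s)
ΔE = 7.445e-29 J = 464.691 peV

This natural linewidth limits the precision of spectroscopic measurements.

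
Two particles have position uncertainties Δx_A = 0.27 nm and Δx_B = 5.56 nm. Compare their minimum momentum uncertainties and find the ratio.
Particle A has the larger minimum momentum uncertainty, by a factor of 20.59.

For each particle, the minimum momentum uncertainty is Δp_min = ℏ/(2Δx):

Particle A: Δp_A = ℏ/(2×2.700e-10 m) = 1.953e-25 kg·m/s
Particle B: Δp_B = ℏ/(2×5.560e-09 m) = 9.484e-27 kg·m/s

Ratio: Δp_A/Δp_B = 20.59

Since Δp_min ∝ 1/Δx, the particle with smaller position uncertainty (A) has larger momentum uncertainty.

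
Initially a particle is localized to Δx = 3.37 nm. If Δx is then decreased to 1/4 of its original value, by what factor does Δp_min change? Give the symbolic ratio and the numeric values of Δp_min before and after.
Original Δp_min = 1.565 × 10^-26 kg·m/s; new Δp'_min = 6.259 × 10^-26 kg·m/s; ratio Δp'_min/Δp_min = 4.

From the uncertainty principle ΔxΔp ≥ ℏ/2, the minimum momentum uncertainty is Δp_min = ℏ/(2Δx).

Original (Δx = 3.37 nm = 3.370e-09 m):
Δp_min = (1.055e-34 J·s)/(2 × 3.370e-09 m) = 1.565e-26 kg·m/s

When Δx → (1/4)Δx:
Δp'_min = ℏ/(2 × (1/4)Δx) = 4 × ℏ/(2Δx) = 4 × Δp_min
Δp'_min = 4 × 1.565e-26 kg·m/s = 6.259e-26 kg·m/s

Since Δp_min ∝ 1/Δx, when Δx is decreased to 1/4 of its original value, Δp_min increases to 4 times its original value.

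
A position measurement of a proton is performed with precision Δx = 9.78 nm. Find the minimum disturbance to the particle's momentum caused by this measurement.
5.391 × 10^-27 kg·m/s

The uncertainty principle implies that measuring position disturbs momentum:
ΔxΔp ≥ ℏ/2

When we measure position with precision Δx, we necessarily introduce a momentum uncertainty:
Δp ≥ ℏ/(2Δx)
Δp_min = (1.055e-34 J·s) / (2 × 9.780e-09 m)
Δp_min = 5.391e-27 kg·m/s

The more precisely we measure position, the greater the momentum disturbance.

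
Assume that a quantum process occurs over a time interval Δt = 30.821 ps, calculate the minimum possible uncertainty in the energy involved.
10.678 μeV

Using the energy-time uncertainty principle:
ΔEΔt ≥ ℏ/2

The minimum uncertainty in energy is:
ΔE_min = ℏ/(2Δt)
ΔE_min = (1.055e-34 J·s) / (2 × 3.082e-11 s)
ΔE_min = 1.711e-24 J = 10.678 μeV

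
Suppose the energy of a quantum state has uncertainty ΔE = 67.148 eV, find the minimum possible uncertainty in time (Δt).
4.901 as

Using the energy-time uncertainty principle:
ΔEΔt ≥ ℏ/2

The minimum uncertainty in time is:
Δt_min = ℏ/(2ΔE)
Δt_min = (1.055e-34 J·s) / (2 × 1.076e-17 J)
Δt_min = 4.901e-18 s = 4.901 as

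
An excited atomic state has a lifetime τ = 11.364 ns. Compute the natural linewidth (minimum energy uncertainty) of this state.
28.960 neV

Using the energy-time uncertainty principle:
ΔEΔt ≥ ℏ/2

The lifetime τ represents the time uncertainty Δt.
The natural linewidth (minimum energy uncertainty) is:

ΔE = ℏ/(2τ)
ΔE = (1.055e-34 J·s) / (2 × 1.136e-08 s)
ΔE = 4.640e-27 J = 28.960 neV

This natural linewidth limits the precision of spectroscopic measurements.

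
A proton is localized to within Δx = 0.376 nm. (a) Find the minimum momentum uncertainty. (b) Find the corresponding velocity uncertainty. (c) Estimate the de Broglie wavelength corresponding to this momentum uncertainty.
(a) Δp_min = 1.402 × 10^-25 kg·m/s
(b) Δv_min = 83.842 m/s
(c) λ_dB = 4.725 nm

Step-by-step:

(a) From the uncertainty principle:
Δp_min = ℏ/(2Δx) = (1.055e-34 J·s)/(2 × 3.760e-10 m) = 1.402e-25 kg·m/s

(b) The velocity uncertainty:
Δv = Δp/m = (1.402e-25 kg·m/s)/(1.673e-27 kg) = 8.384e+01 m/s = 83.842 m/s

(c) The de Broglie wavelength for this momentum:
λ = h/p = (6.626e-34 J·s)/(1.402e-25 kg·m/s) = 4.725e-09 m = 4.725 nm

Note: The de Broglie wavelength is comparable to the localization size, as expected from wave-particle duality.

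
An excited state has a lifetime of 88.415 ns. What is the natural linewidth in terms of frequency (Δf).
900.045 kHz

Using the energy-time uncertainty principle and E = hf:
ΔEΔt ≥ ℏ/2
hΔf·Δt ≥ ℏ/2

The minimum frequency uncertainty is:
Δf = ℏ/(2hτ) = 1/(4πτ)
Δf = 1/(4π × 8.842e-08 s)
Δf = 9.000e+05 Hz = 900.045 kHz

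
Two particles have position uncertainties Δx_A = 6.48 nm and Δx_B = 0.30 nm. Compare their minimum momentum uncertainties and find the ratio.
Particle B has the larger minimum momentum uncertainty, by a factor of 21.60.

For each particle, the minimum momentum uncertainty is Δp_min = ℏ/(2Δx):

Particle A: Δp_A = ℏ/(2×6.480e-09 m) = 8.137e-27 kg·m/s
Particle B: Δp_B = ℏ/(2×3.000e-10 m) = 1.758e-25 kg·m/s

Ratio: Δp_B/Δp_A = 21.60

Since Δp_min ∝ 1/Δx, the particle with smaller position uncertainty (B) has larger momentum uncertainty.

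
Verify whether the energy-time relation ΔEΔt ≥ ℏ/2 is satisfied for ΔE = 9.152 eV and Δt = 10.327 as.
No, it violates the uncertainty relation.

Calculate the product ΔEΔt:
ΔE = 9.152 eV = 1.466e-18 J
ΔEΔt = (1.466e-18 J) × (1.033e-17 s)
ΔEΔt = 1.514e-35 J·s

Compare to the minimum allowed value ℏ/2:
ℏ/2 = 5.273e-35 J·s

Since ΔEΔt = 1.514e-35 J·s < 5.273e-35 J·s = ℏ/2,
this violates the uncertainty relation.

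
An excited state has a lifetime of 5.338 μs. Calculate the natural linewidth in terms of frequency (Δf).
14.908 kHz

Using the energy-time uncertainty principle and E = hf:
ΔEΔt ≥ ℏ/2
hΔf·Δt ≥ ℏ/2

The minimum frequency uncertainty is:
Δf = ℏ/(2hτ) = 1/(4πτ)
Δf = 1/(4π × 5.338e-06 s)
Δf = 1.491e+04 Hz = 14.908 kHz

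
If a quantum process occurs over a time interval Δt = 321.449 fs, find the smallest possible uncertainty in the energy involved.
1.024 meV

Using the energy-time uncertainty principle:
ΔEΔt ≥ ℏ/2

The minimum uncertainty in energy is:
ΔE_min = ℏ/(2Δt)
ΔE_min = (1.055e-34 J·s) / (2 × 3.214e-13 s)
ΔE_min = 1.640e-22 J = 1.024 meV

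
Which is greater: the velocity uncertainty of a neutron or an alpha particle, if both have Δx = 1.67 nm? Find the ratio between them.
The neutron has the larger minimum velocity uncertainty, by a ratio of 4.0.

For both particles, Δp_min = ℏ/(2Δx) = 3.157e-26 kg·m/s (same for both).

The velocity uncertainty is Δv = Δp/m:
- neutron: Δv = 3.157e-26 / 1.675e-27 = 1.885e+01 m/s = 18.851 m/s
- alpha particle: Δv = 3.157e-26 / 6.645e-27 = 4.752e+00 m/s = 4.752 m/s

Ratio: 1.885e+01 / 4.752e+00 = 4.0

The lighter particle has larger velocity uncertainty because Δv ∝ 1/m.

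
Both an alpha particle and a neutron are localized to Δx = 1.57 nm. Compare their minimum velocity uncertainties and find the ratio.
The neutron has the larger minimum velocity uncertainty, by a ratio of 4.0.

For both particles, Δp_min = ℏ/(2Δx) = 3.359e-26 kg·m/s (same for both).

The velocity uncertainty is Δv = Δp/m:
- alpha particle: Δv = 3.359e-26 / 6.645e-27 = 5.054e+00 m/s = 5.054 m/s
- neutron: Δv = 3.359e-26 / 1.675e-27 = 2.005e+01 m/s = 20.052 m/s

Ratio: 2.005e+01 / 5.054e+00 = 4.0

The lighter particle has larger velocity uncertainty because Δv ∝ 1/m.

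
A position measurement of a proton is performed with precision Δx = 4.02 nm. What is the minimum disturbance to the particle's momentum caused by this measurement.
1.312 × 10^-26 kg·m/s

The uncertainty principle implies that measuring position disturbs momentum:
ΔxΔp ≥ ℏ/2

When we measure position with precision Δx, we necessarily introduce a momentum uncertainty:
Δp ≥ ℏ/(2Δx)
Δp_min = (1.055e-34 J·s) / (2 × 4.020e-09 m)
Δp_min = 1.312e-26 kg·m/s

The more precisely we measure position, the greater the momentum disturbance.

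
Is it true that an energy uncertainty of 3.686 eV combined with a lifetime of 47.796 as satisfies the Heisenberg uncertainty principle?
No, it violates the uncertainty relation.

Calculate the product ΔEΔt:
ΔE = 3.686 eV = 5.906e-19 J
ΔEΔt = (5.906e-19 J) × (4.780e-17 s)
ΔEΔt = 2.823e-35 J·s

Compare to the minimum allowed value ℏ/2:
ℏ/2 = 5.273e-35 J·s

Since ΔEΔt = 2.823e-35 J·s < 5.273e-35 J·s = ℏ/2,
this violates the uncertainty relation.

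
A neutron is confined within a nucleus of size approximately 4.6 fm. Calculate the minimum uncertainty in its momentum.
1.146 × 10^-20 kg·m/s

Using the Heisenberg uncertainty principle:
ΔxΔp ≥ ℏ/2

With Δx ≈ L = 4.600e-15 m (the confinement size):
Δp_min = ℏ/(2Δx)
Δp_min = (1.055e-34 J·s) / (2 × 4.600e-15 m)
Δp_min = 1.146e-20 kg·m/s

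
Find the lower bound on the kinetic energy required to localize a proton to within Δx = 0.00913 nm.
62.232 meV

Localizing a particle requires giving it sufficient momentum uncertainty:

1. From uncertainty principle: Δp ≥ ℏ/(2Δx)
   Δp_min = (1.055e-34 J·s) / (2 × 9.130e-12 m)
   Δp_min = 5.775e-24 kg·m/s

2. This momentum uncertainty corresponds to kinetic energy:
   KE ≈ (Δp)²/(2m) = (5.775e-24)²/(2 × 1.673e-27 kg)
   KE = 9.971e-21 J = 62.232 meV

Tighter localization requires more energy.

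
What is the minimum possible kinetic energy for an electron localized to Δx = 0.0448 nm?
4.746 eV

Localizing a particle requires giving it sufficient momentum uncertainty:

1. From uncertainty principle: Δp ≥ ℏ/(2Δx)
   Δp_min = (1.055e-34 J·s) / (2 × 4.480e-11 m)
   Δp_min = 1.177e-24 kg·m/s

2. This momentum uncertainty corresponds to kinetic energy:
   KE ≈ (Δp)²/(2m) = (1.177e-24)²/(2 × 9.109e-31 kg)
   KE = 7.604e-19 J = 4.746 eV

Tighter localization requires more energy.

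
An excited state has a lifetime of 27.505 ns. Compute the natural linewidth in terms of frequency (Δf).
2.893 MHz

Using the energy-time uncertainty principle and E = hf:
ΔEΔt ≥ ℏ/2
hΔf·Δt ≥ ℏ/2

The minimum frequency uncertainty is:
Δf = ℏ/(2hτ) = 1/(4πτ)
Δf = 1/(4π × 2.751e-08 s)
Δf = 2.893e+06 Hz = 2.893 MHz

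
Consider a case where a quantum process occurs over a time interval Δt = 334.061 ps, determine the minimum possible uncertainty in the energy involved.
985.167 neV

Using the energy-time uncertainty principle:
ΔEΔt ≥ ℏ/2

The minimum uncertainty in energy is:
ΔE_min = ℏ/(2Δt)
ΔE_min = (1.055e-34 J·s) / (2 × 3.341e-10 s)
ΔE_min = 1.578e-25 J = 985.167 neV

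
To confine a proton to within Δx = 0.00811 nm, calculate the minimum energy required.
78.870 meV

Localizing a particle requires giving it sufficient momentum uncertainty:

1. From uncertainty principle: Δp ≥ ℏ/(2Δx)
   Δp_min = (1.055e-34 J·s) / (2 × 8.110e-12 m)
   Δp_min = 6.502e-24 kg·m/s

2. This momentum uncertainty corresponds to kinetic energy:
   KE ≈ (Δp)²/(2m) = (6.502e-24)²/(2 × 1.673e-27 kg)
   KE = 1.264e-20 J = 78.870 meV

Tighter localization requires more energy.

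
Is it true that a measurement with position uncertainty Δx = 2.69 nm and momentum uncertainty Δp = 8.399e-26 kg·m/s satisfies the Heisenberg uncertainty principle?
Yes, it satisfies the uncertainty principle.

Calculate the product ΔxΔp:
ΔxΔp = (2.690e-09 m) × (8.399e-26 kg·m/s)
ΔxΔp = 2.259e-34 J·s

Compare to the minimum allowed value ℏ/2:
ℏ/2 = 5.273e-35 J·s

Since ΔxΔp = 2.259e-34 J·s ≥ 5.273e-35 J·s = ℏ/2,
the measurement satisfies the uncertainty principle.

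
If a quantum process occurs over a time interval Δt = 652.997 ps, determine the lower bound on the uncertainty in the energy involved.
503.993 neV

Using the energy-time uncertainty principle:
ΔEΔt ≥ ℏ/2

The minimum uncertainty in energy is:
ΔE_min = ℏ/(2Δt)
ΔE_min = (1.055e-34 J·s) / (2 × 6.530e-10 s)
ΔE_min = 8.075e-26 J = 503.993 neV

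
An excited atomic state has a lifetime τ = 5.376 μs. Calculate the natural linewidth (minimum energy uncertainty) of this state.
61.218 peV

Using the energy-time uncertainty principle:
ΔEΔt ≥ ℏ/2

The lifetime τ represents the time uncertainty Δt.
The natural linewidth (minimum energy uncertainty) is:

ΔE = ℏ/(2τ)
ΔE = (1.055e-34 J·s) / (2 × 5.376e-06 s)
ΔE = 9.808e-30 J = 61.218 peV

This natural linewidth limits the precision of spectroscopic measurements.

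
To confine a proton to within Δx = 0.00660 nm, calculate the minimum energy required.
119.088 meV

Localizing a particle requires giving it sufficient momentum uncertainty:

1. From uncertainty principle: Δp ≥ ℏ/(2Δx)
   Δp_min = (1.055e-34 J·s) / (2 × 6.600e-12 m)
   Δp_min = 7.989e-24 kg·m/s

2. This momentum uncertainty corresponds to kinetic energy:
   KE ≈ (Δp)²/(2m) = (7.989e-24)²/(2 × 1.673e-27 kg)
   KE = 1.908e-20 J = 119.088 meV

Tighter localization requires more energy.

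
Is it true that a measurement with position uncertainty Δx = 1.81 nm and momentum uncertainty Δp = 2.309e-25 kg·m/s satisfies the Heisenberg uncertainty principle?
Yes, it satisfies the uncertainty principle.

Calculate the product ΔxΔp:
ΔxΔp = (1.810e-09 m) × (2.309e-25 kg·m/s)
ΔxΔp = 4.179e-34 J·s

Compare to the minimum allowed value ℏ/2:
ℏ/2 = 5.273e-35 J·s

Since ΔxΔp = 4.179e-34 J·s ≥ 5.273e-35 J·s = ℏ/2,
the measurement satisfies the uncertainty principle.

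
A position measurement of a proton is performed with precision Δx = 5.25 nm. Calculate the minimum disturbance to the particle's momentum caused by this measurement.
1.004 × 10^-26 kg·m/s

The uncertainty principle implies that measuring position disturbs momentum:
ΔxΔp ≥ ℏ/2

When we measure position with precision Δx, we necessarily introduce a momentum uncertainty:
Δp ≥ ℏ/(2Δx)
Δp_min = (1.055e-34 J·s) / (2 × 5.250e-09 m)
Δp_min = 1.004e-26 kg·m/s

The more precisely we measure position, the greater the momentum disturbance.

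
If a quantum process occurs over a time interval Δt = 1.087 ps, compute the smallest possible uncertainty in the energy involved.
302.765 μeV

Using the energy-time uncertainty principle:
ΔEΔt ≥ ℏ/2

The minimum uncertainty in energy is:
ΔE_min = ℏ/(2Δt)
ΔE_min = (1.055e-34 J·s) / (2 × 1.087e-12 s)
ΔE_min = 4.851e-23 J = 302.765 μeV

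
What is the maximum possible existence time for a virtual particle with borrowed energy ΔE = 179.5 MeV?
1.833 ys

Using the energy-time uncertainty principle:
ΔEΔt ≥ ℏ/2

For a virtual particle borrowing energy ΔE, the maximum lifetime is:
Δt_max = ℏ/(2ΔE)

Converting energy:
ΔE = 179.5 MeV = 2.876e-11 J

Δt_max = (1.055e-34 J·s) / (2 × 2.876e-11 J)
Δt_max = 1.833e-24 s = 1.833 ys

Virtual particles with higher borrowed energy exist for shorter times.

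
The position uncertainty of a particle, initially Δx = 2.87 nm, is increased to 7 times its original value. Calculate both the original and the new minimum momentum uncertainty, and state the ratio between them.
Original Δp_min = 1.837 × 10^-26 kg·m/s; new Δp'_min = 2.625 × 10^-27 kg·m/s; ratio Δp'_min/Δp_min = 1/7.

From the uncertainty principle ΔxΔp ≥ ℏ/2, the minimum momentum uncertainty is Δp_min = ℏ/(2Δx).

Original (Δx = 2.87 nm = 2.870e-09 m):
Δp_min = (1.055e-34 J·s)/(2 × 2.870e-09 m) = 1.837e-26 kg·m/s

When Δx → 7Δx:
Δp'_min = ℏ/(2 × 7Δx) = (1/7) × ℏ/(2Δx) = (1/7) × Δp_min
Δp'_min = 1/7 × 1.837e-26 kg·m/s = 2.625e-27 kg·m/s

Since Δp_min ∝ 1/Δx, when Δx is increased to 7 times its original value, Δp_min decreases to 1/7 of its original value.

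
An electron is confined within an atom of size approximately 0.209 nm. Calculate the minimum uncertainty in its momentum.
2.523 × 10^-25 kg·m/s

Using the Heisenberg uncertainty principle:
ΔxΔp ≥ ℏ/2

With Δx ≈ L = 2.090e-10 m (the confinement size):
Δp_min = ℏ/(2Δx)
Δp_min = (1.055e-34 J·s) / (2 × 2.090e-10 m)
Δp_min = 2.523e-25 kg·m/s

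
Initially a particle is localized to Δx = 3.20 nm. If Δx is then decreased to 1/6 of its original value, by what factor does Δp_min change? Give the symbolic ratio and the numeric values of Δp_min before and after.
Original Δp_min = 1.648 × 10^-26 kg·m/s; new Δp'_min = 9.887 × 10^-26 kg·m/s; ratio Δp'_min/Δp_min = 6.

From the uncertainty principle ΔxΔp ≥ ℏ/2, the minimum momentum uncertainty is Δp_min = ℏ/(2Δx).

Original (Δx = 3.20 nm = 3.200e-09 m):
Δp_min = (1.055e-34 J·s)/(2 × 3.200e-09 m) = 1.648e-26 kg·m/s

When Δx → (1/6)Δx:
Δp'_min = ℏ/(2 × (1/6)Δx) = 6 × ℏ/(2Δx) = 6 × Δp_min
Δp'_min = 6 × 1.648e-26 kg·m/s = 9.887e-26 kg·m/s

Since Δp_min ∝ 1/Δx, when Δx is decreased to 1/6 of its original value, Δp_min increases to 6 times its original value.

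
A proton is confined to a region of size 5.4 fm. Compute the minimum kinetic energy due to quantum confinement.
177.896 keV

Using the uncertainty principle:

1. Position uncertainty: Δx ≈ 5.400e-15 m
2. Minimum momentum uncertainty: Δp = ℏ/(2Δx) = 9.765e-21 kg·m/s
3. Minimum kinetic energy:
   KE = (Δp)²/(2m) = (9.765e-21)²/(2 × 1.673e-27 kg)
   KE = 2.850e-14 J = 177.896 keV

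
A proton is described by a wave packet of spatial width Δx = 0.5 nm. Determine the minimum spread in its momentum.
1.055 × 10^-25 kg·m/s

For a wave packet, the spatial width Δx and momentum spread Δp are related by the uncertainty principle:
ΔxΔp ≥ ℏ/2

The minimum momentum spread is:
Δp_min = ℏ/(2Δx)
Δp_min = (1.055e-34 J·s) / (2 × 5.000e-10 m)
Δp_min = 1.055e-25 kg·m/s

A wave packet cannot have both a well-defined position and well-defined momentum.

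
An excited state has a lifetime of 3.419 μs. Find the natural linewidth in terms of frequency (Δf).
23.275 kHz

Using the energy-time uncertainty principle and E = hf:
ΔEΔt ≥ ℏ/2
hΔf·Δt ≥ ℏ/2

The minimum frequency uncertainty is:
Δf = ℏ/(2hτ) = 1/(4πτ)
Δf = 1/(4π × 3.419e-06 s)
Δf = 2.328e+04 Hz = 23.275 kHz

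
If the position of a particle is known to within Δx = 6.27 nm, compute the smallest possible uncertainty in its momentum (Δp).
8.410 × 10^-27 kg·m/s

Using the Heisenberg uncertainty principle:
ΔxΔp ≥ ℏ/2

The minimum uncertainty in momentum is:
Δp_min = ℏ/(2Δx)
Δp_min = (1.055e-34 J·s) / (2 × 6.270e-09 m)
Δp_min = 8.410e-27 kg·m/s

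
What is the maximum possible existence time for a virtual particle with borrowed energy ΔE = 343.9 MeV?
9.570 × 10^-25 s

Using the energy-time uncertainty principle:
ΔEΔt ≥ ℏ/2

For a virtual particle borrowing energy ΔE, the maximum lifetime is:
Δt_max = ℏ/(2ΔE)

Converting energy:
ΔE = 343.9 MeV = 5.510e-11 J

Δt_max = (1.055e-34 J·s) / (2 × 5.510e-11 J)
Δt_max = 9.570e-25 s = 9.570 × 10^-25 s

Virtual particles with higher borrowed energy exist for shorter times.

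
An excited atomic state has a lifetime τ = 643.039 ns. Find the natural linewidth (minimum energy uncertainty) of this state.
511.798 peV

Using the energy-time uncertainty principle:
ΔEΔt ≥ ℏ/2

The lifetime τ represents the time uncertainty Δt.
The natural linewidth (minimum energy uncertainty) is:

ΔE = ℏ/(2τ)
ΔE = (1.055e-34 J·s) / (2 × 6.430e-07 s)
ΔE = 8.200e-29 J = 511.798 peV

This natural linewidth limits the precision of spectroscopic measurements.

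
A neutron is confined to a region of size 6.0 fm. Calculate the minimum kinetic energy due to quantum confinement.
143.898 keV

Using the uncertainty principle:

1. Position uncertainty: Δx ≈ 6.000e-15 m
2. Minimum momentum uncertainty: Δp = ℏ/(2Δx) = 8.788e-21 kg·m/s
3. Minimum kinetic energy:
   KE = (Δp)²/(2m) = (8.788e-21)²/(2 × 1.675e-27 kg)
   KE = 2.305e-14 J = 143.898 keV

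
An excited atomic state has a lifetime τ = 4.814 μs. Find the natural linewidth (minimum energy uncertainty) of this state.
68.364 peV

Using the energy-time uncertainty principle:
ΔEΔt ≥ ℏ/2

The lifetime τ represents the time uncertainty Δt.
The natural linewidth (minimum energy uncertainty) is:

ΔE = ℏ/(2τ)
ΔE = (1.055e-34 J·s) / (2 × 4.814e-06 s)
ΔE = 1.095e-29 J = 68.364 peV

This natural linewidth limits the precision of spectroscopic measurements.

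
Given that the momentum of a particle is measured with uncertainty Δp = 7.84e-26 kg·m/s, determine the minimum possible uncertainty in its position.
672.559 pm

Using the Heisenberg uncertainty principle:
ΔxΔp ≥ ℏ/2

The minimum uncertainty in position is:
Δx_min = ℏ/(2Δp)
Δx_min = (1.055e-34 J·s) / (2 × 7.840e-26 kg·m/s)
Δx_min = 6.726e-10 m = 672.559 pm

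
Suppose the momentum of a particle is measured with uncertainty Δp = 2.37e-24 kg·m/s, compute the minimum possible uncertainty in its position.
22.248 pm

Using the Heisenberg uncertainty principle:
ΔxΔp ≥ ℏ/2

The minimum uncertainty in position is:
Δx_min = ℏ/(2Δp)
Δx_min = (1.055e-34 J·s) / (2 × 2.370e-24 kg·m/s)
Δx_min = 2.225e-11 m = 22.248 pm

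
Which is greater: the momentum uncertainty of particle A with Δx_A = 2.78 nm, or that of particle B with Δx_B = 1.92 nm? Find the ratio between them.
Particle B has the larger minimum momentum uncertainty, by a factor of 1.45.

For each particle, the minimum momentum uncertainty is Δp_min = ℏ/(2Δx):

Particle A: Δp_A = ℏ/(2×2.780e-09 m) = 1.897e-26 kg·m/s
Particle B: Δp_B = ℏ/(2×1.920e-09 m) = 2.746e-26 kg·m/s

Ratio: Δp_B/Δp_A = 1.45

Since Δp_min ∝ 1/Δx, the particle with smaller position uncertainty (B) has larger momentum uncertainty.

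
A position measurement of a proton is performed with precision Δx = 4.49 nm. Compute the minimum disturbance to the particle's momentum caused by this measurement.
1.174 × 10^-26 kg·m/s

The uncertainty principle implies that measuring position disturbs momentum:
ΔxΔp ≥ ℏ/2

When we measure position with precision Δx, we necessarily introduce a momentum uncertainty:
Δp ≥ ℏ/(2Δx)
Δp_min = (1.055e-34 J·s) / (2 × 4.490e-09 m)
Δp_min = 1.174e-26 kg·m/s

The more precisely we measure position, the greater the momentum disturbance.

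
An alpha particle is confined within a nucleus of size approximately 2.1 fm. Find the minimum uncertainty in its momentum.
2.511 × 10^-20 kg·m/s

Using the Heisenberg uncertainty principle:
ΔxΔp ≥ ℏ/2

With Δx ≈ L = 2.100e-15 m (the confinement size):
Δp_min = ℏ/(2Δx)
Δp_min = (1.055e-34 J·s) / (2 × 2.100e-15 m)
Δp_min = 2.511e-20 kg·m/s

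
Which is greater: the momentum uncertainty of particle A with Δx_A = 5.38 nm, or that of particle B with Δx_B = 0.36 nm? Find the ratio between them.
Particle B has the larger minimum momentum uncertainty, by a factor of 14.94.

For each particle, the minimum momentum uncertainty is Δp_min = ℏ/(2Δx):

Particle A: Δp_A = ℏ/(2×5.380e-09 m) = 9.801e-27 kg·m/s
Particle B: Δp_B = ℏ/(2×3.600e-10 m) = 1.465e-25 kg·m/s

Ratio: Δp_B/Δp_A = 14.94

Since Δp_min ∝ 1/Δx, the particle with smaller position uncertainty (B) has larger momentum uncertainty.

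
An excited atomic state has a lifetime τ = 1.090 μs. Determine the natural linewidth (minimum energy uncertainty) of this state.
301.932 peV

Using the energy-time uncertainty principle:
ΔEΔt ≥ ℏ/2

The lifetime τ represents the time uncertainty Δt.
The natural linewidth (minimum energy uncertainty) is:

ΔE = ℏ/(2τ)
ΔE = (1.055e-34 J·s) / (2 × 1.090e-06 s)
ΔE = 4.837e-29 J = 301.932 peV

This natural linewidth limits the precision of spectroscopic measurements.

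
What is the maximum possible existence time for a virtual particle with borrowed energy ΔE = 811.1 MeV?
4.058 × 10^-25 s

Using the energy-time uncertainty principle:
ΔEΔt ≥ ℏ/2

For a virtual particle borrowing energy ΔE, the maximum lifetime is:
Δt_max = ℏ/(2ΔE)

Converting energy:
ΔE = 811.1 MeV = 1.300e-10 J

Δt_max = (1.055e-34 J·s) / (2 × 1.300e-10 J)
Δt_max = 4.058e-25 s = 4.058 × 10^-25 s

Virtual particles with higher borrowed energy exist for shorter times.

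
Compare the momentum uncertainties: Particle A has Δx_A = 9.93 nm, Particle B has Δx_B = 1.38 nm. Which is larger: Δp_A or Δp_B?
Particle B has the larger minimum momentum uncertainty, by a factor of 7.20.

For each particle, the minimum momentum uncertainty is Δp_min = ℏ/(2Δx):

Particle A: Δp_A = ℏ/(2×9.930e-09 m) = 5.310e-27 kg·m/s
Particle B: Δp_B = ℏ/(2×1.380e-09 m) = 3.821e-26 kg·m/s

Ratio: Δp_B/Δp_A = 7.20

Since Δp_min ∝ 1/Δx, the particle with smaller position uncertainty (B) has larger momentum uncertainty.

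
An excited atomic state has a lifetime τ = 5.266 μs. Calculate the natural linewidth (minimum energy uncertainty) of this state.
62.496 peV

Using the energy-time uncertainty principle:
ΔEΔt ≥ ℏ/2

The lifetime τ represents the time uncertainty Δt.
The natural linewidth (minimum energy uncertainty) is:

ΔE = ℏ/(2τ)
ΔE = (1.055e-34 J·s) / (2 × 5.266e-06 s)
ΔE = 1.001e-29 J = 62.496 peV

This natural linewidth limits the precision of spectroscopic measurements.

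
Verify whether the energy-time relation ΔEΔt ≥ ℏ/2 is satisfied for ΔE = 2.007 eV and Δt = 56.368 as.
No, it violates the uncertainty relation.

Calculate the product ΔEΔt:
ΔE = 2.007 eV = 3.216e-19 J
ΔEΔt = (3.216e-19 J) × (5.637e-17 s)
ΔEΔt = 1.813e-35 J·s

Compare to the minimum allowed value ℏ/2:
ℏ/2 = 5.273e-35 J·s

Since ΔEΔt = 1.813e-35 J·s < 5.273e-35 J·s = ℏ/2,
this violates the uncertainty relation.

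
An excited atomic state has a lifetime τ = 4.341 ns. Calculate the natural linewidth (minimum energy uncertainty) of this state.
75.813 neV

Using the energy-time uncertainty principle:
ΔEΔt ≥ ℏ/2

The lifetime τ represents the time uncertainty Δt.
The natural linewidth (minimum energy uncertainty) is:

ΔE = ℏ/(2τ)
ΔE = (1.055e-34 J·s) / (2 × 4.341e-09 s)
ΔE = 1.215e-26 J = 75.813 neV

This natural linewidth limits the precision of spectroscopic measurements.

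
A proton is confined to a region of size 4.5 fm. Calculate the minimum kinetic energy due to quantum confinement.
256.171 keV

Using the uncertainty principle:

1. Position uncertainty: Δx ≈ 4.500e-15 m
2. Minimum momentum uncertainty: Δp = ℏ/(2Δx) = 1.172e-20 kg·m/s
3. Minimum kinetic energy:
   KE = (Δp)²/(2m) = (1.172e-20)²/(2 × 1.673e-27 kg)
   KE = 4.104e-14 J = 256.171 keV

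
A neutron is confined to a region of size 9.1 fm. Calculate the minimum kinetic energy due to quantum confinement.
62.557 keV

Using the uncertainty principle:

1. Position uncertainty: Δx ≈ 9.100e-15 m
2. Minimum momentum uncertainty: Δp = ℏ/(2Δx) = 5.794e-21 kg·m/s
3. Minimum kinetic energy:
   KE = (Δp)²/(2m) = (5.794e-21)²/(2 × 1.675e-27 kg)
   KE = 1.002e-14 J = 62.557 keV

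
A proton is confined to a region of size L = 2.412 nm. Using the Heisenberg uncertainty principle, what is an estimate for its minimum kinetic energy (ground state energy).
891.661 neV

Using the uncertainty principle to estimate ground state energy:

1. The position uncertainty is approximately the confinement size:
   Δx ≈ L = 2.412e-09 m

2. From ΔxΔp ≥ ℏ/2, the minimum momentum uncertainty is:
   Δp ≈ ℏ/(2L) = 2.186e-26 kg·m/s

3. The kinetic energy is approximately:
   KE ≈ (Δp)²/(2m) = (2.186e-26)²/(2 × 1.673e-27 kg)
   KE ≈ 1.429e-25 J = 891.661 neV

This is an order-of-magnitude estimate of the ground state energy.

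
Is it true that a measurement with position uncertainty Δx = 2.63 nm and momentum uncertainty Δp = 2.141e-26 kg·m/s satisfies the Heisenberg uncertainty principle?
Yes, it satisfies the uncertainty principle.

Calculate the product ΔxΔp:
ΔxΔp = (2.630e-09 m) × (2.141e-26 kg·m/s)
ΔxΔp = 5.631e-35 J·s

Compare to the minimum allowed value ℏ/2:
ℏ/2 = 5.273e-35 J·s

Since ΔxΔp = 5.631e-35 J·s ≥ 5.273e-35 J·s = ℏ/2,
the measurement satisfies the uncertainty principle.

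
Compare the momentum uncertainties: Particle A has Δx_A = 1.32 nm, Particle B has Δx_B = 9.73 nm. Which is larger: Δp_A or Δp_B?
Particle A has the larger minimum momentum uncertainty, by a factor of 7.37.

For each particle, the minimum momentum uncertainty is Δp_min = ℏ/(2Δx):

Particle A: Δp_A = ℏ/(2×1.320e-09 m) = 3.995e-26 kg·m/s
Particle B: Δp_B = ℏ/(2×9.730e-09 m) = 5.419e-27 kg·m/s

Ratio: Δp_A/Δp_B = 7.37

Since Δp_min ∝ 1/Δx, the particle with smaller position uncertainty (A) has larger momentum uncertainty.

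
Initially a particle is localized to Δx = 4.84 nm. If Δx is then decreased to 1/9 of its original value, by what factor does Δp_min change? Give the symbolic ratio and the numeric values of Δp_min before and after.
Original Δp_min = 1.089 × 10^-26 kg·m/s; new Δp'_min = 9.805 × 10^-26 kg·m/s; ratio Δp'_min/Δp_min = 9.

From the uncertainty principle ΔxΔp ≥ ℏ/2, the minimum momentum uncertainty is Δp_min = ℏ/(2Δx).

Original (Δx = 4.84 nm = 4.840e-09 m):
Δp_min = (1.055e-34 J·s)/(2 × 4.840e-09 m) = 1.089e-26 kg·m/s

When Δx → (1/9)Δx:
Δp'_min = ℏ/(2 × (1/9)Δx) = 9 × ℏ/(2Δx) = 9 × Δp_min
Δp'_min = 9 × 1.089e-26 kg·m/s = 9.805e-26 kg·m/s

Since Δp_min ∝ 1/Δx, when Δx is decreased to 1/9 of its original value, Δp_min increases to 9 times its original value.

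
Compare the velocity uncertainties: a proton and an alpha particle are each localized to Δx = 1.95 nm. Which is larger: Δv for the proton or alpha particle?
The proton has the larger minimum velocity uncertainty, by a ratio of 4.0.

For both particles, Δp_min = ℏ/(2Δx) = 2.704e-26 kg·m/s (same for both).

The velocity uncertainty is Δv = Δp/m:
- proton: Δv = 2.704e-26 / 1.673e-27 = 1.617e+01 m/s = 16.166 m/s
- alpha particle: Δv = 2.704e-26 / 6.645e-27 = 4.069e+00 m/s = 4.069 m/s

Ratio: 1.617e+01 / 4.069e+00 = 4.0

The lighter particle has larger velocity uncertainty because Δv ∝ 1/m.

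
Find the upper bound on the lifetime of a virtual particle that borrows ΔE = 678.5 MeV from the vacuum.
4.850 × 10^-25 s

Using the energy-time uncertainty principle:
ΔEΔt ≥ ℏ/2

For a virtual particle borrowing energy ΔE, the maximum lifetime is:
Δt_max = ℏ/(2ΔE)

Converting energy:
ΔE = 678.5 MeV = 1.087e-10 J

Δt_max = (1.055e-34 J·s) / (2 × 1.087e-10 J)
Δt_max = 4.850e-25 s = 4.850 × 10^-25 s

Virtual particles with higher borrowed energy exist for shorter times.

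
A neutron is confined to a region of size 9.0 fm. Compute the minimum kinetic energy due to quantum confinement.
63.954 keV

Using the uncertainty principle:

1. Position uncertainty: Δx ≈ 9.000e-15 m
2. Minimum momentum uncertainty: Δp = ℏ/(2Δx) = 5.859e-21 kg·m/s
3. Minimum kinetic energy:
   KE = (Δp)²/(2m) = (5.859e-21)²/(2 × 1.675e-27 kg)
   KE = 1.025e-14 J = 63.954 keV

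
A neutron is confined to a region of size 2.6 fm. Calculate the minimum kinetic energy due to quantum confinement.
766.318 keV

Using the uncertainty principle:

1. Position uncertainty: Δx ≈ 2.600e-15 m
2. Minimum momentum uncertainty: Δp = ℏ/(2Δx) = 2.028e-20 kg·m/s
3. Minimum kinetic energy:
   KE = (Δp)²/(2m) = (2.028e-20)²/(2 × 1.675e-27 kg)
   KE = 1.228e-13 J = 766.318 keV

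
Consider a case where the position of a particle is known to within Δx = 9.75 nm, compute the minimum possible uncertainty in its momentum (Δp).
5.408 × 10^-27 kg·m/s

Using the Heisenberg uncertainty principle:
ΔxΔp ≥ ℏ/2

The minimum uncertainty in momentum is:
Δp_min = ℏ/(2Δx)
Δp_min = (1.055e-34 J·s) / (2 × 9.750e-09 m)
Δp_min = 5.408e-27 kg·m/s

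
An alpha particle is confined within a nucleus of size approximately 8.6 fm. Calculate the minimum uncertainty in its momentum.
6.131 × 10^-21 kg·m/s

Using the Heisenberg uncertainty principle:
ΔxΔp ≥ ℏ/2

With Δx ≈ L = 8.600e-15 m (the confinement size):
Δp_min = ℏ/(2Δx)
Δp_min = (1.055e-34 J·s) / (2 × 8.600e-15 m)
Δp_min = 6.131e-21 kg·m/s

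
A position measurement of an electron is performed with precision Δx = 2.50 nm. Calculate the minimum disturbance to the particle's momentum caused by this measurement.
2.109 × 10^-26 kg·m/s

The uncertainty principle implies that measuring position disturbs momentum:
ΔxΔp ≥ ℏ/2

When we measure position with precision Δx, we necessarily introduce a momentum uncertainty:
Δp ≥ ℏ/(2Δx)
Δp_min = (1.055e-34 J·s) / (2 × 2.500e-09 m)
Δp_min = 2.109e-26 kg·m/s

The more precisely we measure position, the greater the momentum disturbance.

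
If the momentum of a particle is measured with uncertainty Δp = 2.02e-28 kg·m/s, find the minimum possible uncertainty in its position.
261.033 nm

Using the Heisenberg uncertainty principle:
ΔxΔp ≥ ℏ/2

The minimum uncertainty in position is:
Δx_min = ℏ/(2Δp)
Δx_min = (1.055e-34 J·s) / (2 × 2.020e-28 kg·m/s)
Δx_min = 2.610e-07 m = 261.033 nm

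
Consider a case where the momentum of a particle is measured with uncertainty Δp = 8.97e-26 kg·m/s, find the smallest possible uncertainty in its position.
587.833 pm

Using the Heisenberg uncertainty principle:
ΔxΔp ≥ ℏ/2

The minimum uncertainty in position is:
Δx_min = ℏ/(2Δp)
Δx_min = (1.055e-34 J·s) / (2 × 8.970e-26 kg·m/s)
Δx_min = 5.878e-10 m = 587.833 pm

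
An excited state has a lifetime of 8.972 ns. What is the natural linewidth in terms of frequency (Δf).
8.870 MHz

Using the energy-time uncertainty principle and E = hf:
ΔEΔt ≥ ℏ/2
hΔf·Δt ≥ ℏ/2

The minimum frequency uncertainty is:
Δf = ℏ/(2hτ) = 1/(4πτ)
Δf = 1/(4π × 8.972e-09 s)
Δf = 8.870e+06 Hz = 8.870 MHz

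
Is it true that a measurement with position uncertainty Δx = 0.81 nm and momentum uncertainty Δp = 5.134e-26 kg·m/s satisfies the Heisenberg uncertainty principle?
No, it violates the uncertainty principle (impossible measurement).

Calculate the product ΔxΔp:
ΔxΔp = (8.100e-10 m) × (5.134e-26 kg·m/s)
ΔxΔp = 4.159e-35 J·s

Compare to the minimum allowed value ℏ/2:
ℏ/2 = 5.273e-35 J·s

Since ΔxΔp = 4.159e-35 J·s < 5.273e-35 J·s = ℏ/2,
the measurement violates the uncertainty principle.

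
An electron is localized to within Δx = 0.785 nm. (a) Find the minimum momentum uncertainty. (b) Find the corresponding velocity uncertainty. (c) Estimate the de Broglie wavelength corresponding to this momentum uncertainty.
(a) Δp_min = 6.717 × 10^-26 kg·m/s
(b) Δv_min = 73.737 km/s
(c) λ_dB = 9.865 nm

Step-by-step:

(a) From the uncertainty principle:
Δp_min = ℏ/(2Δx) = (1.055e-34 J·s)/(2 × 7.850e-10 m) = 6.717e-26 kg·m/s

(b) The velocity uncertainty:
Δv = Δp/m = (6.717e-26 kg·m/s)/(9.109e-31 kg) = 7.374e+04 m/s = 73.737 km/s

(c) The de Broglie wavelength for this momentum:
λ = h/p = (6.626e-34 J·s)/(6.717e-26 kg·m/s) = 9.865e-09 m = 9.865 nm

Note: The de Broglie wavelength is comparable to the localization size, as expected from wave-particle duality.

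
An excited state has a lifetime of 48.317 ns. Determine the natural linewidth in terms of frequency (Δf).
1.647 MHz

Using the energy-time uncertainty principle and E = hf:
ΔEΔt ≥ ℏ/2
hΔf·Δt ≥ ℏ/2

The minimum frequency uncertainty is:
Δf = ℏ/(2hτ) = 1/(4πτ)
Δf = 1/(4π × 4.832e-08 s)
Δf = 1.647e+06 Hz = 1.647 MHz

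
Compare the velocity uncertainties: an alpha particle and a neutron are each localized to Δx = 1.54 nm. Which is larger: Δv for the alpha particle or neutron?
The neutron has the larger minimum velocity uncertainty, by a ratio of 4.0.

For both particles, Δp_min = ℏ/(2Δx) = 3.424e-26 kg·m/s (same for both).

The velocity uncertainty is Δv = Δp/m:
- alpha particle: Δv = 3.424e-26 / 6.645e-27 = 5.153e+00 m/s = 5.153 m/s
- neutron: Δv = 3.424e-26 / 1.675e-27 = 2.044e+01 m/s = 20.442 m/s

Ratio: 2.044e+01 / 5.153e+00 = 4.0

The lighter particle has larger velocity uncertainty because Δv ∝ 1/m.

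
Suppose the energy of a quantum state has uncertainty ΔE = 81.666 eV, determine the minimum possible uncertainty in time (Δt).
4.030 as

Using the energy-time uncertainty principle:
ΔEΔt ≥ ℏ/2

The minimum uncertainty in time is:
Δt_min = ℏ/(2ΔE)
Δt_min = (1.055e-34 J·s) / (2 × 1.308e-17 J)
Δt_min = 4.030e-18 s = 4.030 as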